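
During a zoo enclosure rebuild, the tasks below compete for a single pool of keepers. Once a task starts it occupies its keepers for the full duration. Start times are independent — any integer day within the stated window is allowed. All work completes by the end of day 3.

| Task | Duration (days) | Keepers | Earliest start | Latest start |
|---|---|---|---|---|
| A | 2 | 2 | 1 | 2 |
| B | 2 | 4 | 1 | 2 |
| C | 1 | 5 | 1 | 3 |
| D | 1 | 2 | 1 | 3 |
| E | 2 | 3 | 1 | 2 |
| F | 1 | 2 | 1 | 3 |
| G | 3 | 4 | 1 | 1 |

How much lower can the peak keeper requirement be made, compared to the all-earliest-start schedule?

Early-start peak: d1:22  d2:13  d3:4 ⇒ 22.
Leveled (A@1, B@1, C@3, D@3, E@1, F@3, G@1): d1:13  d2:13  d3:13 ⇒ 13.
Reduction 22 − 13 = 9.

9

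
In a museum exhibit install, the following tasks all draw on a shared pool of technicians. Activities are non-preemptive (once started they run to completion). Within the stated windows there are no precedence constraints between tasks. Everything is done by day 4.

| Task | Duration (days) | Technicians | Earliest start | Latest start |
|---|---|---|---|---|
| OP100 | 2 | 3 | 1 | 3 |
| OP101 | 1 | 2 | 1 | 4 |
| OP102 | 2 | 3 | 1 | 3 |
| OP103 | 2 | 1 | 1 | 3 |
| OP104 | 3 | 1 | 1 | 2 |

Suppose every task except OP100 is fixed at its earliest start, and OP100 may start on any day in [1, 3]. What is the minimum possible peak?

7

OP100@1: d1:10  d2:8  d3:1  d4:0 → peak 10
OP100@2: d1:7  d2:8  d3:4  d4:0 → peak 8
OP100@3: d1:7  d2:5  d3:4  d4:3 → peak 7
Best is OP100@3, peak 7.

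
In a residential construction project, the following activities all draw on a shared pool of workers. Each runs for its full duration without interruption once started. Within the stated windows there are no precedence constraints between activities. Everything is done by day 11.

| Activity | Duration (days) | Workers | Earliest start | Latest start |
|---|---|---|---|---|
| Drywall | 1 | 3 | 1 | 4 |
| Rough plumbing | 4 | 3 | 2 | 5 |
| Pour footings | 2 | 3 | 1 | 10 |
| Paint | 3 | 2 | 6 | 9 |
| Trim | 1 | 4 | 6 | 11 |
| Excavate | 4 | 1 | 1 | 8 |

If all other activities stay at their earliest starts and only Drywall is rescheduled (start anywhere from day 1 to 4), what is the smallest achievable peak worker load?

Drywall@1: d1:7  d2:7  d3:4  d4:4  d5:3  d6:6  d7:2  d8:2  d9:0  d10:0  d11:0 → peak 7
Drywall@2: d1:4  d2:10  d3:4  d4:4  d5:3  d6:6  d7:2  d8:2  d9:0  d10:0  d11:0 → peak 10
Drywall@3: d1:4  d2:7  d3:7  d4:4  d5:3  d6:6  d7:2  d8:2  d9:0  d10:0  d11:0 → peak 7
Drywall@4: d1:4  d2:7  d3:4  d4:7  d5:3  d6:6  d7:2  d8:2  d9:0  d10:0  d11:0 → peak 7
Best is Drywall@1, peak 7.

7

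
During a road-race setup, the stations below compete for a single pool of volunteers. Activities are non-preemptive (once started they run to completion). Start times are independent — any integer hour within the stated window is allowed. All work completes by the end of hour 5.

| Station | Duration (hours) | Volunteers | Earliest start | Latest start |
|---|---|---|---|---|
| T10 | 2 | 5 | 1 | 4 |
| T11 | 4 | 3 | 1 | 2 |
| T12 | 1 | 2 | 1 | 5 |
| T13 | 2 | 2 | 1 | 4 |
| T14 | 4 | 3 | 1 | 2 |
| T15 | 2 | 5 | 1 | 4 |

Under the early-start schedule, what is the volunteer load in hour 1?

At early start, hour 1 has: T10, T11, T12, T13, T14, T15.
Demand: 5 + 3 + 2 + 2 + 3 + 5 = 20.

20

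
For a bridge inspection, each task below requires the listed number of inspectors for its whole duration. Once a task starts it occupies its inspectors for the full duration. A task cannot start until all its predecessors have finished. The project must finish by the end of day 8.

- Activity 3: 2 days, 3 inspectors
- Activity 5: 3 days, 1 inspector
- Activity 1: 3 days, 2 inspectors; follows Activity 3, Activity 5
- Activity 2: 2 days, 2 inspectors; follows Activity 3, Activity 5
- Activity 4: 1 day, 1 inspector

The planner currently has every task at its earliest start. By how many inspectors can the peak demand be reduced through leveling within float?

Early-start peak: d1:5  d2:4  d3:1  d4:4  d5:4  d6:2  d7:0  d8:0 ⇒ 5.
Leveled (Activity 3@1, Activity 5@1, Activity 1@4, Activity 2@4, Activity 4@3): d1:4  d2:4  d3:2  d4:4  d5:4  d6:2  d7:0  d8:0 ⇒ 4.
Reduction 5 − 4 = 1.

1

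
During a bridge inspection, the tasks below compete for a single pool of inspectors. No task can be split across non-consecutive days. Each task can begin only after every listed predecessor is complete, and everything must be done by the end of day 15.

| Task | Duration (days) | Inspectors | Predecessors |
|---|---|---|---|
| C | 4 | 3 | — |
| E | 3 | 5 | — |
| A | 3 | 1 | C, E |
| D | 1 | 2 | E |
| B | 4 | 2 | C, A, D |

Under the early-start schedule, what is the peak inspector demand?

8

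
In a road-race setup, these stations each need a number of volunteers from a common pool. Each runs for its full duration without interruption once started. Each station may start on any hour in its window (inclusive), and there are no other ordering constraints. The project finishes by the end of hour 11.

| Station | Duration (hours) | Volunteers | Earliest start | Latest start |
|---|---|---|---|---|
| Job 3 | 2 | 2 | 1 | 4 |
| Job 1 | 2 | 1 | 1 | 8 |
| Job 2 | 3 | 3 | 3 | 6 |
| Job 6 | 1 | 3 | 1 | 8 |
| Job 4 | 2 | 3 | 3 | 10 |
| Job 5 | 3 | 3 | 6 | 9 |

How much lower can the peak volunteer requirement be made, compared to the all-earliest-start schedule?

Early-start peak: h1:6  h2:3  h3:6  h4:6  h5:3  h6:3  h7:3  h8:3  h9:0  h10:0  h11:0 ⇒ 6.
Leveled (Job 3@1, Job 1@1, Job 2@3, Job 6@6, Job 4@7, Job 5@9): h1:3  h2:3  h3:3  h4:3  h5:3  h6:3  h7:3  h8:3  h9:3  h10:3  h11:3 ⇒ 3.
Reduction 6 − 3 = 3.

3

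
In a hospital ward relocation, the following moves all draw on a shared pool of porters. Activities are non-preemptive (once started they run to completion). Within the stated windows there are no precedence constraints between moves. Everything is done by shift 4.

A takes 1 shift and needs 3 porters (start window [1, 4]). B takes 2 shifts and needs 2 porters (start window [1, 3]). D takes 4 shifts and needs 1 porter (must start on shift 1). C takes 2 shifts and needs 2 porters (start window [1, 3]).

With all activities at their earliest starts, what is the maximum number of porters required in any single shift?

8

Early-start schedule: A@1, B@1, D@1, C@1.
Load per shift: shift 1: 8, shift 2: 5, shift 3: 1, shift 4: 1.
Peak is 8.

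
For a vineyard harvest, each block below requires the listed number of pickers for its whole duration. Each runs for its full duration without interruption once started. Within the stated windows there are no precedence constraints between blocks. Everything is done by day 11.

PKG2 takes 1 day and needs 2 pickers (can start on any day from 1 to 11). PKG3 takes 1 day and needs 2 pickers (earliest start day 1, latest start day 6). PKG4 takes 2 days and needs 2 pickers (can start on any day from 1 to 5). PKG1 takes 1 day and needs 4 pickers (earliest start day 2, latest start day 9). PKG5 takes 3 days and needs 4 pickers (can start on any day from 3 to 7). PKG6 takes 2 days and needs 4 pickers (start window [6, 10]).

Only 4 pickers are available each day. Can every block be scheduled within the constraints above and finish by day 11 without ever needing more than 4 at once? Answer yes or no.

Schedule PKG2@1, PKG3@1, PKG4@2, PKG1@4, PKG5@5, PKG6@8: d1:4  d2:2  d3:2  d4:4  d5:4  d6:4  d7:4  d8:4  d9:4  d10:0  d11:0 — peak 4 ≤ 4.

yes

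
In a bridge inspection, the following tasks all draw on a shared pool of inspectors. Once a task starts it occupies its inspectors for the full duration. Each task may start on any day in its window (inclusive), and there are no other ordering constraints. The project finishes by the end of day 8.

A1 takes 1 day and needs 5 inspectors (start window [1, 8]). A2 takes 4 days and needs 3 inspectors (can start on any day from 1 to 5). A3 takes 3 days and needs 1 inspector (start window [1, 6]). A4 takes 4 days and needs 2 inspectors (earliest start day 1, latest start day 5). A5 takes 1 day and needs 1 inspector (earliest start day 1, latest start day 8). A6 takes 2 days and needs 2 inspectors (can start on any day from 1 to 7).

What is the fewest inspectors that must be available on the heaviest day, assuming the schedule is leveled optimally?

Early-start (A1@1, A2@1, A3@1, A4@1, A5@1, A6@1) gives peak 14: d1:14  d2:8  d3:6  d4:5  d5:0  d6:0  d7:0  d8:0.
Shift A2→2, A3→2, A4→5, A5→2, A6→6.
Schedule A1@1, A2@2, A3@2, A4@5, A5@2, A6@6: d1:5  d2:5  d3:4  d4:4  d5:5  d6:4  d7:4  d8:2 — peak 5.
Total inspector-days = 33 over 8 days ⇒ peak ≥ ⌈33/8⌉ = 5, so 5 is optimal.

5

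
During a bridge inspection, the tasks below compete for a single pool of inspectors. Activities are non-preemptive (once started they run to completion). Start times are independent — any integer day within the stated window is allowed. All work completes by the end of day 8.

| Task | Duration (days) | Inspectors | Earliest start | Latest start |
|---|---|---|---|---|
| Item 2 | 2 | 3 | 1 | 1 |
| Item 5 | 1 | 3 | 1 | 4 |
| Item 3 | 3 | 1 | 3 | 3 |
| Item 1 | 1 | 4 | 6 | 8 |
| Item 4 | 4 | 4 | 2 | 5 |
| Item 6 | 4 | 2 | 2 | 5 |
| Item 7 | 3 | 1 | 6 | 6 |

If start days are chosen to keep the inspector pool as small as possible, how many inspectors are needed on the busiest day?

7

Early-start (Item 2@1, Item 5@1, Item 3@3, Item 1@6, Item 4@2, Item 6@2, Item 7@6) gives peak 9: d1:6  d2:9  d3:7  d4:7  d5:7  d6:5  d7:1  d8:1.
Shift Item 6→3.
Schedule Item 2@1, Item 5@1, Item 3@3, Item 1@6, Item 4@2, Item 6@3, Item 7@6: d1:6  d2:7  d3:7  d4:7  d5:7  d6:7  d7:1  d8:1 — peak 7.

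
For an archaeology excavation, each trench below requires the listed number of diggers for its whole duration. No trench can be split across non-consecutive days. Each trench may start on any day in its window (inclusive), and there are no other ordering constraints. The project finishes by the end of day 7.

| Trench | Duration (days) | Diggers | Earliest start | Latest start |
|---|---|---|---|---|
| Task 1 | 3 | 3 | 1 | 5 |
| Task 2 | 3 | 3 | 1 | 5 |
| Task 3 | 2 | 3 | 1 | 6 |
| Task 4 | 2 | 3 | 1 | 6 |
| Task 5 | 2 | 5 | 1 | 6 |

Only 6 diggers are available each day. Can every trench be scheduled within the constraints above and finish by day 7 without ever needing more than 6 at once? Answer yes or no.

yes

Schedule Task 1@1, Task 2@1, Task 3@4, Task 4@4, Task 5@6: d1:6  d2:6  d3:6  d4:6  d5:6  d6:5  d7:5 — peak 6 ≤ 6.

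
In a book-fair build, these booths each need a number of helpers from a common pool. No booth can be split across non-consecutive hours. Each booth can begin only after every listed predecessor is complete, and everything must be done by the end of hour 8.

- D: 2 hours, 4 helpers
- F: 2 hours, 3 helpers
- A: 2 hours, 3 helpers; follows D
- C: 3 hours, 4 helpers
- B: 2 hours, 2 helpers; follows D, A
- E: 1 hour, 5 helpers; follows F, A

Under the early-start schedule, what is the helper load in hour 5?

At early start, hour 5 has: B, E.
Demand: 2 + 5 = 7.

7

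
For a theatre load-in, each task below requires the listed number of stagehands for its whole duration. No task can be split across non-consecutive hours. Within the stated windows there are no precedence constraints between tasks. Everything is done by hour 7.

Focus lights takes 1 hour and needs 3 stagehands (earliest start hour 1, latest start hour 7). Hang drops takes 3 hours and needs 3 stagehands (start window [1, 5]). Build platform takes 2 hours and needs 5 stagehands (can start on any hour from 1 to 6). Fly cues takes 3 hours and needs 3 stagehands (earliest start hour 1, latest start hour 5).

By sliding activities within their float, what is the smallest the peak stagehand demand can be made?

Early-start (Focus lights@1, Hang drops@1, Build platform@1, Fly cues@1) gives peak 14: h1:14  h2:11  h3:6  h4:0  h5:0  h6:0  h7:0.
Shift Build platform→5, Fly cues→2.
Schedule Focus lights@1, Hang drops@1, Build platform@5, Fly cues@2: h1:6  h2:6  h3:6  h4:3  h5:5  h6:5  h7:0 — peak 6.

6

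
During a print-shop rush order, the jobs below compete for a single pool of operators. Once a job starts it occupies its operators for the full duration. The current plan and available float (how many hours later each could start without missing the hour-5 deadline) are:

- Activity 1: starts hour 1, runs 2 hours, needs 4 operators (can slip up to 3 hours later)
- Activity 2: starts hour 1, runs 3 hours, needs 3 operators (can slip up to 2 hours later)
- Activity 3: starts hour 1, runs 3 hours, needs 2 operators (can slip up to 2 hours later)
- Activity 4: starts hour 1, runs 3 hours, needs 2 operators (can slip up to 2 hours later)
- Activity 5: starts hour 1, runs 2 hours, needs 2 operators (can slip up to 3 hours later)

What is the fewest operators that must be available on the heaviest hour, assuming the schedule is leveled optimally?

7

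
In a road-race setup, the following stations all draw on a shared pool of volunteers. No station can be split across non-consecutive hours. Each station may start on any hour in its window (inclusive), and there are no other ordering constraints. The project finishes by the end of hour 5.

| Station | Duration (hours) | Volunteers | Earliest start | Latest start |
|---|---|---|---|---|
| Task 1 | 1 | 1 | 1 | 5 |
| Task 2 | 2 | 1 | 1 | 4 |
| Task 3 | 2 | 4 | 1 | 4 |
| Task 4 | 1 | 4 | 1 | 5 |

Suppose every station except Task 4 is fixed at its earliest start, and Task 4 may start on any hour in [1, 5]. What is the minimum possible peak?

Task 4@1: h1:10  h2:5  h3:0  h4:0  h5:0 → peak 10
Task 4@2: h1:6  h2:9  h3:0  h4:0  h5:0 → peak 9
Task 4@3: h1:6  h2:5  h3:4  h4:0  h5:0 → peak 6
Task 4@4: h1:6  h2:5  h3:0  h4:4  h5:0 → peak 6
Task 4@5: h1:6  h2:5  h3:0  h4:0  h5:4 → peak 6
Best is Task 4@3, peak 6.

6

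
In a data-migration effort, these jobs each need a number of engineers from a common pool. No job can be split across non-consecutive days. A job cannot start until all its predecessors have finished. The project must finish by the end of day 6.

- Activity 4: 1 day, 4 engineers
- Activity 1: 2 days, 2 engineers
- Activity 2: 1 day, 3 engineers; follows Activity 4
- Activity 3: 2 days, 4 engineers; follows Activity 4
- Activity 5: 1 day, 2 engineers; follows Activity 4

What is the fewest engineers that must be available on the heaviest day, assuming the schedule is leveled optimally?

4

Early-start (Activity 4@1, Activity 1@1, Activity 2@2, Activity 3@2, Activity 5@2) gives peak 11: d1:6  d2:11  d3:4  d4:0  d5:0  d6:0.
Shift Activity 1→2, Activity 2→4, Activity 3→5.
Schedule Activity 4@1, Activity 1@2, Activity 2@4, Activity 3@5, Activity 5@2: d1:4  d2:4  d3:2  d4:3  d5:4  d6:4 — peak 4.
Total engineer-days = 21 over 6 days ⇒ peak ≥ ⌈21/6⌉ = 4, so 4 is optimal.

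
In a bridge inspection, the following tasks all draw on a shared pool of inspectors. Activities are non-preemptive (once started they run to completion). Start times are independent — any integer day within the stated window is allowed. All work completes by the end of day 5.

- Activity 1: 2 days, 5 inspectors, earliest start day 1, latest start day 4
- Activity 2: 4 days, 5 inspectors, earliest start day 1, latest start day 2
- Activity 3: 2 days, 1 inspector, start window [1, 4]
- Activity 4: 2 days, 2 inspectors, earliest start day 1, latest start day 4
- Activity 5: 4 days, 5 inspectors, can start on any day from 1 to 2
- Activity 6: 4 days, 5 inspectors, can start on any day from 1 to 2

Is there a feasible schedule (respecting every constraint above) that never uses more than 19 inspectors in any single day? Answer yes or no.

The minimum achievable peak is 20; 19 < 20, so no feasible schedule stays within the cap.

no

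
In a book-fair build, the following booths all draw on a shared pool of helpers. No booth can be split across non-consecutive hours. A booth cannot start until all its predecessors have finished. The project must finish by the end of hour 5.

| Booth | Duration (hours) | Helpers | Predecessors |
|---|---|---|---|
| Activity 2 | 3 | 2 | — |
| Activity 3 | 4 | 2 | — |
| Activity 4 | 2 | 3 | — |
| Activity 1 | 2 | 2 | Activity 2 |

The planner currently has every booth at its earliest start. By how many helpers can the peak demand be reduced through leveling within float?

Early-start peak: h1:7  h2:7  h3:4  h4:4  h5:2 ⇒ 7.
Leveled (Activity 2@1, Activity 3@1, Activity 4@1, Activity 1@4): h1:7  h2:7  h3:4  h4:4  h5:2 ⇒ 7.
Reduction 7 − 7 = 0.

0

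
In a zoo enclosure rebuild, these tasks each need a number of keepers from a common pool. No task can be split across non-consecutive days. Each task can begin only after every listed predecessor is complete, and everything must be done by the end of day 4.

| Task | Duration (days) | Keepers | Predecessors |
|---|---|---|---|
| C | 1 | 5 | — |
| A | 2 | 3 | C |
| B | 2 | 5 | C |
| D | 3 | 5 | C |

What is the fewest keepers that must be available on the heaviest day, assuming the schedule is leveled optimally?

13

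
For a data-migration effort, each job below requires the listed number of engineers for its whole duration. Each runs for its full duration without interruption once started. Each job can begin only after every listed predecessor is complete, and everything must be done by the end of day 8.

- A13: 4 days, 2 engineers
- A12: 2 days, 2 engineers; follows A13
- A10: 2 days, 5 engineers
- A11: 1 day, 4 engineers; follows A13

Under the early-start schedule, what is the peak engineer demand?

Early-start schedule: A13@1, A12@5, A10@1, A11@5.
Load per day: day 1: 7, day 2: 7, day 3: 2, day 4: 2, day 5: 6, day 6: 2, day 7: 0, day 8: 0.
Peak is 7.

7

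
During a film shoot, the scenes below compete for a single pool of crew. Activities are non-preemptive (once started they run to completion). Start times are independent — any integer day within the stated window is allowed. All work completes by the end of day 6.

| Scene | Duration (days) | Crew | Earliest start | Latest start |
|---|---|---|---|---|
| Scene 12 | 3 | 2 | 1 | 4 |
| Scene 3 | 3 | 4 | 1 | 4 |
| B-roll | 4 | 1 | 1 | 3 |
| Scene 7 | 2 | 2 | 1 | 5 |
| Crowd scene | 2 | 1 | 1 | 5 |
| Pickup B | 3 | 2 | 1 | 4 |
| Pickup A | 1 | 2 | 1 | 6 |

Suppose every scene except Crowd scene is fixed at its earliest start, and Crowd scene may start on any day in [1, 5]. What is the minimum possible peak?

Crowd scene@1: d1:14  d2:12  d3:9  d4:1  d5:0  d6:0 → peak 14
Crowd scene@2: d1:13  d2:12  d3:10  d4:1  d5:0  d6:0 → peak 13
Crowd scene@3: d1:13  d2:11  d3:10  d4:2  d5:0  d6:0 → peak 13
Crowd scene@4: d1:13  d2:11  d3:9  d4:2  d5:1  d6:0 → peak 13
Crowd scene@5: d1:13  d2:11  d3:9  d4:1  d5:1  d6:1 → peak 13
Best is Crowd scene@2, peak 13.

13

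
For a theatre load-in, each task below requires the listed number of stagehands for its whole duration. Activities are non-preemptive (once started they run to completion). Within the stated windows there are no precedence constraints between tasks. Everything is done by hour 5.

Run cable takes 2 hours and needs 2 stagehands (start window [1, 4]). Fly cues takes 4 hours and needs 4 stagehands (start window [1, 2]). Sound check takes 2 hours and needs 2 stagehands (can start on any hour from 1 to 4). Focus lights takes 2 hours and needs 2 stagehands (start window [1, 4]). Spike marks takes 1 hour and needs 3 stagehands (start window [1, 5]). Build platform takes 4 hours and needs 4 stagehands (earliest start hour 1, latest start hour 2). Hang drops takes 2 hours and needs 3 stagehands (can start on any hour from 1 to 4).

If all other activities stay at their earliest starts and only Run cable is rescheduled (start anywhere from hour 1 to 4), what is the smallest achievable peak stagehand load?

18

Run cable@1: h1:20  h2:17  h3:8  h4:8  h5:0 → peak 20
Run cable@2: h1:18  h2:17  h3:10  h4:8  h5:0 → peak 18
Run cable@3: h1:18  h2:15  h3:10  h4:10  h5:0 → peak 18
Run cable@4: h1:18  h2:15  h3:8  h4:10  h5:2 → peak 18
Best is Run cable@2, peak 18.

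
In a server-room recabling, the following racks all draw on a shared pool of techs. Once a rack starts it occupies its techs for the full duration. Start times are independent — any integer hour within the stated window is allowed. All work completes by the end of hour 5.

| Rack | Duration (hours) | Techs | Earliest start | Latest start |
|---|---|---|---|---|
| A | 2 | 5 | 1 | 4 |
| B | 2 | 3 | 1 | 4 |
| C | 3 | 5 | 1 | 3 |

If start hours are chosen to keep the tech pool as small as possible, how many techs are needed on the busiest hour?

8

Early-start (A@1, B@1, C@1) gives peak 13: h1:13  h2:13  h3:5  h4:0  h5:0.
Shift C→3.
Schedule A@1, B@1, C@3: h1:8  h2:8  h3:5  h4:5  h5:5 — peak 8.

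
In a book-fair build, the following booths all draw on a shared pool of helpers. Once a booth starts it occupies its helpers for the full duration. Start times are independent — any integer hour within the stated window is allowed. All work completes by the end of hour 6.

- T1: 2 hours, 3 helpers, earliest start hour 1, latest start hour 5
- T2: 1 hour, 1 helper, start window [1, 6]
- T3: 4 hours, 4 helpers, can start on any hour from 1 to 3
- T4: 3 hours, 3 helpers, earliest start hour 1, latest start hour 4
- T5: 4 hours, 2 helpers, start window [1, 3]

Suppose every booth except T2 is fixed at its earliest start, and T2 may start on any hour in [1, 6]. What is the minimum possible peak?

T2@1: h1:13  h2:12  h3:9  h4:6  h5:0  h6:0 → peak 13
T2@2: h1:12  h2:13  h3:9  h4:6  h5:0  h6:0 → peak 13
T2@3: h1:12  h2:12  h3:10  h4:6  h5:0  h6:0 → peak 12
T2@4: h1:12  h2:12  h3:9  h4:7  h5:0  h6:0 → peak 12
T2@5: h1:12  h2:12  h3:9  h4:6  h5:1  h6:0 → peak 12
T2@6: h1:12  h2:12  h3:9  h4:6  h5:0  h6:1 → peak 12
Best is T2@3, peak 12.

12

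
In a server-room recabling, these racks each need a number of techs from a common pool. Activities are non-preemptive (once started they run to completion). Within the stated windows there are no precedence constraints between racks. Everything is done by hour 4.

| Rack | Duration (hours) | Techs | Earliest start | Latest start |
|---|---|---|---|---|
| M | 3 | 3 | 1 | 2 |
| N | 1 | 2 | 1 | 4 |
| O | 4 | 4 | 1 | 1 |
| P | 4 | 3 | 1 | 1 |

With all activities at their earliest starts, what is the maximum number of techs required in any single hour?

12

Early-start schedule: M@1, N@1, O@1, P@1.
Load per hour: hour 1: 12, hour 2: 10, hour 3: 10, hour 4: 7.
Peak is 12.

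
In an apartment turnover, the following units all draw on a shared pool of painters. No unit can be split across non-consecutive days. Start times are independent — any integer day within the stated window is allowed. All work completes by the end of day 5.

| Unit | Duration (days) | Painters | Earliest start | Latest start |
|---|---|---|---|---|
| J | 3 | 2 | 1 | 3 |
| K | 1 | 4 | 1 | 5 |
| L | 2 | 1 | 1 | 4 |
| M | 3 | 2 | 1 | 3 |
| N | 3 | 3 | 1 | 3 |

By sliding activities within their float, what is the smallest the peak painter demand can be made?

Early-start (J@1, K@1, L@1, M@1, N@1) gives peak 12: d1:12  d2:8  d3:7  d4:0  d5:0.
Shift M→2, N→3.
Schedule J@1, K@1, L@1, M@2, N@3: d1:7  d2:5  d3:7  d4:5  d5:3 — peak 7.

7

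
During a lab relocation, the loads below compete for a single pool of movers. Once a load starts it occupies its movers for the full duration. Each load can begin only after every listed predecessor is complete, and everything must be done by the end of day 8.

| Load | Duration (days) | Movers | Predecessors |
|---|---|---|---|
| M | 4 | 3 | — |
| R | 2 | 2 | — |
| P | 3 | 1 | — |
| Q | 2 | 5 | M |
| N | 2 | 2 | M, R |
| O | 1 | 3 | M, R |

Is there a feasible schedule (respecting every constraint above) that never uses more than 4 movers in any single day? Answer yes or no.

no

Total mover-days = 36; over 8 days the average is 36/8 > 4, so some day must exceed 4.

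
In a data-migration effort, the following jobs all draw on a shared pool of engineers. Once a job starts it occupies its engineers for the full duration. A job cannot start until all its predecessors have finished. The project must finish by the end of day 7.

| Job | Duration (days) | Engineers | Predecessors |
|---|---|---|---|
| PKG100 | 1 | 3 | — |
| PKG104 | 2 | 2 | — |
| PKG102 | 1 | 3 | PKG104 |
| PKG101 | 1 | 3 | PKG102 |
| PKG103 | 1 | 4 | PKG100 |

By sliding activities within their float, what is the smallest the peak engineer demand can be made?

4

Early-start (PKG100@1, PKG104@1, PKG102@3, PKG101@4, PKG103@2) gives peak 6: d1:5  d2:6  d3:3  d4:3  d5:0  d6:0  d7:0.
Shift PKG104→2, PKG102→4, PKG101→5, PKG103→6.
Schedule PKG100@1, PKG104@2, PKG102@4, PKG101@5, PKG103@6: d1:3  d2:2  d3:2  d4:3  d5:3  d6:4  d7:0 — peak 4.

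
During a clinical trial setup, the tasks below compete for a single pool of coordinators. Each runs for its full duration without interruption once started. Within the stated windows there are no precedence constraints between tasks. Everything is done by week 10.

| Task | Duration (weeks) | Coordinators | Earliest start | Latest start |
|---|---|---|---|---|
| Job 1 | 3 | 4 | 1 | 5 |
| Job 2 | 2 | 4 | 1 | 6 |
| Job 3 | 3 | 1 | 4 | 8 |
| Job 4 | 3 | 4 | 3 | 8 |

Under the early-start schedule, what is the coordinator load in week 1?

At early start, week 1 has: Job 1, Job 2.
Demand: 4 + 4 = 8.

8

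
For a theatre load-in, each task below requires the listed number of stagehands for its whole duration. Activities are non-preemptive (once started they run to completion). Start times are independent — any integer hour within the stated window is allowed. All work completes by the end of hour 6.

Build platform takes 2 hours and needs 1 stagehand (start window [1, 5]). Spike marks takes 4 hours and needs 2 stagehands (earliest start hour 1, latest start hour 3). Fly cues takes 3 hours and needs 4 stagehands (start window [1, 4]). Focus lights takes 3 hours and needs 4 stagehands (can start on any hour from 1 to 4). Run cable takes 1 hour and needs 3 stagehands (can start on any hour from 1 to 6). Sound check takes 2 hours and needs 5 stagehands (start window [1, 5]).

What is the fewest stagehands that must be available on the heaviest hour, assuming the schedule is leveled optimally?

Early-start (Build platform@1, Spike marks@1, Fly cues@1, Focus lights@1, Run cable@1, Sound check@1) gives peak 19: h1:19  h2:16  h3:10  h4:2  h5:0  h6:0.
Shift Focus lights→4, Run cable→3, Sound check→5.
Schedule Build platform@1, Spike marks@1, Fly cues@1, Focus lights@4, Run cable@3, Sound check@5: h1:7  h2:7  h3:9  h4:6  h5:9  h6:9 — peak 9.

9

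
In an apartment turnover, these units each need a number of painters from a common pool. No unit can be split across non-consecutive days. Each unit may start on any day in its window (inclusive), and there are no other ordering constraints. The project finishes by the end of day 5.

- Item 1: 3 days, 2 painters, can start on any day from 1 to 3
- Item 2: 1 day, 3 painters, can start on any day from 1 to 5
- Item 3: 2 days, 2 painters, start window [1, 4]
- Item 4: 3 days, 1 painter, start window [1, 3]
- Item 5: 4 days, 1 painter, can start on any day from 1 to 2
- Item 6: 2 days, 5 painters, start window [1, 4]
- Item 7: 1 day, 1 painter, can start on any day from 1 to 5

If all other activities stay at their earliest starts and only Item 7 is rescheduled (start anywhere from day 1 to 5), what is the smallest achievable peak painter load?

Item 7@1: d1:15  d2:11  d3:4  d4:1  d5:0 → peak 15
Item 7@2: d1:14  d2:12  d3:4  d4:1  d5:0 → peak 14
Item 7@3: d1:14  d2:11  d3:5  d4:1  d5:0 → peak 14
Item 7@4: d1:14  d2:11  d3:4  d4:2  d5:0 → peak 14
Item 7@5: d1:14  d2:11  d3:4  d4:1  d5:1 → peak 14
Best is Item 7@2, peak 14.

14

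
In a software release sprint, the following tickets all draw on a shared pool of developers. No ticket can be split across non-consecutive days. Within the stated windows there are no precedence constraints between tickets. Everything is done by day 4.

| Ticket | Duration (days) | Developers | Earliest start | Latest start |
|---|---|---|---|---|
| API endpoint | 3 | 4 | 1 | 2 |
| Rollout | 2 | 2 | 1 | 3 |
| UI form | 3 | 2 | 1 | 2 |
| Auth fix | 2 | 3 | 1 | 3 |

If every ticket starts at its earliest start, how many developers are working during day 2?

At early start, day 2 has: API endpoint, Rollout, UI form, Auth fix.
Demand: 4 + 2 + 2 + 3 = 11.

11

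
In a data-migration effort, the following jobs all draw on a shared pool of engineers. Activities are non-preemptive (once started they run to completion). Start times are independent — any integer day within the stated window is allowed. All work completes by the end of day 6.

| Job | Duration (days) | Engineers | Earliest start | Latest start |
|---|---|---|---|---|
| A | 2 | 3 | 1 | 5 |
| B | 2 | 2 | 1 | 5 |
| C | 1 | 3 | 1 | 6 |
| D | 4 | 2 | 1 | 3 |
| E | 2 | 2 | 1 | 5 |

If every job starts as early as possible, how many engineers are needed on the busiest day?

Early-start schedule: A@1, B@1, C@1, D@1, E@1.
Load per day: day 1: 12, day 2: 9, day 3: 2, day 4: 2, day 5: 0, day 6: 0.
Peak is 12.

12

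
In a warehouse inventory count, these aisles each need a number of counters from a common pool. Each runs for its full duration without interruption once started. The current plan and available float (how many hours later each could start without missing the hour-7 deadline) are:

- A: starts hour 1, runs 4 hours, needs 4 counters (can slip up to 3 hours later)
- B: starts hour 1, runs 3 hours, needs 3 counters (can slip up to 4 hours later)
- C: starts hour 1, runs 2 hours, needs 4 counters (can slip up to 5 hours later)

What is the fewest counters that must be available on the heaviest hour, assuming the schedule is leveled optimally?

Early-start (A@1, B@1, C@1) gives peak 11: h1:11  h2:11  h3:7  h4:4  h5:0  h6:0  h7:0.
Shift C→5.
Schedule A@1, B@1, C@5: h1:7  h2:7  h3:7  h4:4  h5:4  h6:4  h7:0 — peak 7.

7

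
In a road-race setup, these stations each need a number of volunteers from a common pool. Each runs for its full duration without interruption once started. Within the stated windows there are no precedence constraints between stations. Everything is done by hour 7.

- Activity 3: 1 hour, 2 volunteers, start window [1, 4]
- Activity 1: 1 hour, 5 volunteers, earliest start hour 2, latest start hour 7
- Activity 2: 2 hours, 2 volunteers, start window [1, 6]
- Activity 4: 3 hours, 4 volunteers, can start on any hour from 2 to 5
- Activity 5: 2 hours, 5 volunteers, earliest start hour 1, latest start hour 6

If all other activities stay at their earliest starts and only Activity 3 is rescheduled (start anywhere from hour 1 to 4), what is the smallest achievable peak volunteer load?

Activity 3@1: h1:9  h2:16  h3:4  h4:4  h5:0  h6:0  h7:0 → peak 16
Activity 3@2: h1:7  h2:18  h3:4  h4:4  h5:0  h6:0  h7:0 → peak 18
Activity 3@3: h1:7  h2:16  h3:6  h4:4  h5:0  h6:0  h7:0 → peak 16
Activity 3@4: h1:7  h2:16  h3:4  h4:6  h5:0  h6:0  h7:0 → peak 16
Best is Activity 3@1, peak 16.

16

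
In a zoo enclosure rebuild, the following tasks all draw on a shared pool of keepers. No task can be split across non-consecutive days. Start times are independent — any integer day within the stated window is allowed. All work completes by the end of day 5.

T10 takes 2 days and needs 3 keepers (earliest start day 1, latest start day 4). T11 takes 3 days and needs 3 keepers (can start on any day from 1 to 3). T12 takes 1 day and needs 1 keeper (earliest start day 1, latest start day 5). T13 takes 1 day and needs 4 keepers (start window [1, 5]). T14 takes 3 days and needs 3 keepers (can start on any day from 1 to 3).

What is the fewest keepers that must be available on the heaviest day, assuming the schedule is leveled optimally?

Early-start (T10@1, T11@1, T12@1, T13@1, T14@1) gives peak 14: d1:14  d2:9  d3:6  d4:0  d5:0.
Shift T13→4, T14→3.
Schedule T10@1, T11@1, T12@1, T13@4, T14@3: d1:7  d2:6  d3:6  d4:7  d5:3 — peak 7.

7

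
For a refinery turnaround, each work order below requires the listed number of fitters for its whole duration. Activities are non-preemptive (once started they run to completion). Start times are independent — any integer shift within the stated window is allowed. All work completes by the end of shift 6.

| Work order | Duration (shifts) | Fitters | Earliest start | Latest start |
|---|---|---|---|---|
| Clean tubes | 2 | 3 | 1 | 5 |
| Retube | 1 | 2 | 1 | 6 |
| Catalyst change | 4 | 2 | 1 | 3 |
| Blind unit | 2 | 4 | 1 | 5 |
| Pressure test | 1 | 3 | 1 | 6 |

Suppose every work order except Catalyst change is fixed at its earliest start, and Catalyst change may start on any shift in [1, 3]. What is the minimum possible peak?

12

Catalyst change@1: s1:14  s2:9  s3:2  s4:2  s5:0  s6:0 → peak 14
Catalyst change@2: s1:12  s2:9  s3:2  s4:2  s5:2  s6:0 → peak 12
Catalyst change@3: s1:12  s2:7  s3:2  s4:2  s5:2  s6:2 → peak 12
Best is Catalyst change@2, peak 12.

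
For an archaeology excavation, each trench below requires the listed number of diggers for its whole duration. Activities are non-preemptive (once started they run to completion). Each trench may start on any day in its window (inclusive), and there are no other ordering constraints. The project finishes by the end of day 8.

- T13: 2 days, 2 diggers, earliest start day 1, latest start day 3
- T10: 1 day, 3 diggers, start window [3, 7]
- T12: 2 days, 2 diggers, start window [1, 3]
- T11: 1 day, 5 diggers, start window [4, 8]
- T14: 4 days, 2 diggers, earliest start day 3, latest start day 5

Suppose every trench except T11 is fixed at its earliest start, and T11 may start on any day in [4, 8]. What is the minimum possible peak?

T11@4: d1:4  d2:4  d3:5  d4:7  d5:2  d6:2  d7:0  d8:0 → peak 7
T11@5: d1:4  d2:4  d3:5  d4:2  d5:7  d6:2  d7:0  d8:0 → peak 7
T11@6: d1:4  d2:4  d3:5  d4:2  d5:2  d6:7  d7:0  d8:0 → peak 7
T11@7: d1:4  d2:4  d3:5  d4:2  d5:2  d6:2  d7:5  d8:0 → peak 5
T11@8: d1:4  d2:4  d3:5  d4:2  d5:2  d6:2  d7:0  d8:5 → peak 5
Best is T11@7, peak 5.

5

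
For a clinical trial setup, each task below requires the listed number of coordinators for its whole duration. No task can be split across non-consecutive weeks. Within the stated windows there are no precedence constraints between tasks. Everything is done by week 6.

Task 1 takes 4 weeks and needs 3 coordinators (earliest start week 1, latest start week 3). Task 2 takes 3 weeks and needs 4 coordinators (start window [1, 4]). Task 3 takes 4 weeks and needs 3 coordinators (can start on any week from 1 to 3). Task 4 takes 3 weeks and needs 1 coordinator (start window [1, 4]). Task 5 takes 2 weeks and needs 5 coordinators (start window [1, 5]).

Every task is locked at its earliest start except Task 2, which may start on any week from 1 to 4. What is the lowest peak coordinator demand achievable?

Task 2@1: w1:16  w2:16  w3:11  w4:6  w5:0  w6:0 → peak 16
Task 2@2: w1:12  w2:16  w3:11  w4:10  w5:0  w6:0 → peak 16
Task 2@3: w1:12  w2:12  w3:11  w4:10  w5:4  w6:0 → peak 12
Task 2@4: w1:12  w2:12  w3:7  w4:10  w5:4  w6:4 → peak 12
Best is Task 2@3, peak 12.

12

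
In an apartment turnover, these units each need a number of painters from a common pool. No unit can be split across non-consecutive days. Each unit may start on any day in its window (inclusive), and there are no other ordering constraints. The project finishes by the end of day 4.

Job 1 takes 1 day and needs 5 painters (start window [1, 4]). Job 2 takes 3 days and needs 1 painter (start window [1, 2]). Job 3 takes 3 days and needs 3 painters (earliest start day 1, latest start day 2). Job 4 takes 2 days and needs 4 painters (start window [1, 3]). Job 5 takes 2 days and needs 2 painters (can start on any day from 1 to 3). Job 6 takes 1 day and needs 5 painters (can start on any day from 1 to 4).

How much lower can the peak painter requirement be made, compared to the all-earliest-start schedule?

10

Early-start peak: d1:20  d2:10  d3:4  d4:0 ⇒ 20.
Leveled (Job 1@1, Job 2@1, Job 3@1, Job 4@2, Job 5@2, Job 6@4): d1:9  d2:10  d3:10  d4:5 ⇒ 10.
Reduction 20 − 10 = 10.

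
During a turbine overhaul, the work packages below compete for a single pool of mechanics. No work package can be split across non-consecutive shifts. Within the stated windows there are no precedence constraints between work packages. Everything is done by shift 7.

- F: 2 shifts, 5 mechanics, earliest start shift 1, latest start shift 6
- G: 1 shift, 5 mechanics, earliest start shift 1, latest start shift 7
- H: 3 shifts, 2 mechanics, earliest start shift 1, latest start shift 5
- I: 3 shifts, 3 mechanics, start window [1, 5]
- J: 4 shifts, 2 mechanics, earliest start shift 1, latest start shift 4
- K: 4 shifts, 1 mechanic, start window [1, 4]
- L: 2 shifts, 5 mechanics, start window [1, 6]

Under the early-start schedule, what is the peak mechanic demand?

Early-start schedule: F@1, G@1, H@1, I@1, J@1, K@1, L@1.
Load per shift: shift 1: 23, shift 2: 18, shift 3: 8, shift 4: 3, shift 5: 0, shift 6: 0, shift 7: 0.
Peak is 23.

23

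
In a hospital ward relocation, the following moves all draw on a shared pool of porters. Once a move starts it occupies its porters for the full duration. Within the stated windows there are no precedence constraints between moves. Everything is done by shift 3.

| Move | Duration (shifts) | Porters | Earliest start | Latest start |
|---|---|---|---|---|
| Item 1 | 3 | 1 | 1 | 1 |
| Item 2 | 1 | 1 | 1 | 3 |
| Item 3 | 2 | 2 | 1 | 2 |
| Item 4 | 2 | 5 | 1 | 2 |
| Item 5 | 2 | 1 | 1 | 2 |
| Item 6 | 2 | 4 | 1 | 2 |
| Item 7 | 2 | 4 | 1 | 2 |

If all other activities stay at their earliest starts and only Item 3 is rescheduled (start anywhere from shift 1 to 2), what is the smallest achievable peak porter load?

17

Item 3@1: s1:18  s2:17  s3:1 → peak 18
Item 3@2: s1:16  s2:17  s3:3 → peak 17
Best is Item 3@2, peak 17.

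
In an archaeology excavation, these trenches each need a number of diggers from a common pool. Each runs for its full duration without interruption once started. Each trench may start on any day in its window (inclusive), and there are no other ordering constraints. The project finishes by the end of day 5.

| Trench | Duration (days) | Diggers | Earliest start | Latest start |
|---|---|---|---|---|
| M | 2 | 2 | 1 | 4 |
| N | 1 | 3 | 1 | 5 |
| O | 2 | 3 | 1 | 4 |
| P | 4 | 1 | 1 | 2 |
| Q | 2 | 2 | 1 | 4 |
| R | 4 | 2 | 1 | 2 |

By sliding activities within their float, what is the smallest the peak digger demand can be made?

7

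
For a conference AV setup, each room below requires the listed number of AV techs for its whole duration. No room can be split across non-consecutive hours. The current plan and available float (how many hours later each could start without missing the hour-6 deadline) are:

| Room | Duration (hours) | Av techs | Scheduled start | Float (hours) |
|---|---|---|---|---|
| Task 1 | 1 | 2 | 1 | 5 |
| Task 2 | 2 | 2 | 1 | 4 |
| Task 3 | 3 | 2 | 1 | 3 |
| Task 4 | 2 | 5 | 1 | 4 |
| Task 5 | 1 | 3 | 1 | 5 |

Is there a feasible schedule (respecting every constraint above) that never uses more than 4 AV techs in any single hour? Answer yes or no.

no

Total AV tech-hours = 25; over 6 hours the average is 25/6 > 4, so some hour must exceed 4.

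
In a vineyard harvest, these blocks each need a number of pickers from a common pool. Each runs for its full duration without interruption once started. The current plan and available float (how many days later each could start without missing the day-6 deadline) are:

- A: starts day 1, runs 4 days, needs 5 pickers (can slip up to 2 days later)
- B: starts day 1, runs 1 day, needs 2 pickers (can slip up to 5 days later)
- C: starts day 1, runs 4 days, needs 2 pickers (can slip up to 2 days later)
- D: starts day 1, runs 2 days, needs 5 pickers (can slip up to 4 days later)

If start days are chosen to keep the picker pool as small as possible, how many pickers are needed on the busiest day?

7

Early-start (A@1, B@1, C@1, D@1) gives peak 14: d1:14  d2:12  d3:7  d4:7  d5:0  d6:0.
Shift C→2, D→5.
Schedule A@1, B@1, C@2, D@5: d1:7  d2:7  d3:7  d4:7  d5:7  d6:5 — peak 7.
Total picker-days = 40 over 6 days ⇒ peak ≥ ⌈40/6⌉ = 7, so 7 is optimal.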